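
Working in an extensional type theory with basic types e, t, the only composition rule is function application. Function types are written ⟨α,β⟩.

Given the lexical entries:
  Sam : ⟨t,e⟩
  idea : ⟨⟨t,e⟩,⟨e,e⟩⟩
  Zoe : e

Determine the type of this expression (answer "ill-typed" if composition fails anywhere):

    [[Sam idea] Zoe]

e

At [Sam idea], idea : ⟨⟨t,e⟩,⟨e,e⟩⟩ takes Sam : ⟨t,e⟩, giving ⟨e,e⟩.
At [[Sam idea] Zoe], [Sam idea] : ⟨e,e⟩ takes Zoe : e, giving e.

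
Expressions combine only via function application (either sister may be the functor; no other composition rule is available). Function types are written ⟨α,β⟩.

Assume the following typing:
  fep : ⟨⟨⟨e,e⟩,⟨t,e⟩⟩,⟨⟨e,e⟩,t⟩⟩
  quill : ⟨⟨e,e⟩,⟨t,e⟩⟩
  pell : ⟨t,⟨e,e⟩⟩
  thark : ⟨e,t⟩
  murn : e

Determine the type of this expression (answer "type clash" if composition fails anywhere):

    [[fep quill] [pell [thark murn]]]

t

[fep quill]: ⟨⟨⟨e,e⟩,⟨t,e⟩⟩,⟨⟨e,e⟩,t⟩⟩ applied to ⟨⟨e,e⟩,⟨t,e⟩⟩ yields ⟨⟨e,e⟩,t⟩.
[thark murn]: ⟨e,t⟩ applied to e yields t.
[pell [thark murn]]: ⟨t,⟨e,e⟩⟩ applied to t yields ⟨e,e⟩.
[[fep quill] [pell [thark murn]]]: ⟨⟨e,e⟩,t⟩ applied to ⟨e,e⟩ yields t.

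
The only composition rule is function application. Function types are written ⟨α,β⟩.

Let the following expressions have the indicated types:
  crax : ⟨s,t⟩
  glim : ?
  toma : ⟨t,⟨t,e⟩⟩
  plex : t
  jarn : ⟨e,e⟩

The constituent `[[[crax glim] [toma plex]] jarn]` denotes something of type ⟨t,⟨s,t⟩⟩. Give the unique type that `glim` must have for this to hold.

At [[[crax glim] [toma plex]] jarn] (required: ⟨t,⟨s,t⟩⟩): jarn is ⟨e,e⟩, which is not a function with range ⟨t,⟨s,t⟩⟩; hence [[crax glim] [toma plex]] is the functor — type ⟨⟨e,e⟩,⟨t,⟨s,t⟩⟩⟩.
At [[crax glim] [toma plex]] (required: ⟨⟨e,e⟩,⟨t,⟨s,t⟩⟩⟩): [toma plex] is ⟨t,e⟩, which is not a function with range ⟨⟨e,e⟩,⟨t,⟨s,t⟩⟩⟩; hence [crax glim] is the functor — type ⟨⟨t,e⟩,⟨⟨e,e⟩,⟨t,⟨s,t⟩⟩⟩⟩.
At [crax glim] (required: ⟨⟨t,e⟩,⟨⟨e,e⟩,⟨t,⟨s,t⟩⟩⟩⟩): crax is ⟨s,t⟩, which is not a function with range ⟨⟨t,e⟩,⟨⟨e,e⟩,⟨t,⟨s,t⟩⟩⟩⟩; hence glim is the functor — type ⟨⟨s,t⟩,⟨⟨t,e⟩,⟨⟨e,e⟩,⟨t,⟨s,t⟩⟩⟩⟩⟩.

⟨⟨s,t⟩,⟨⟨t,e⟩,⟨⟨e,e⟩,⟨t,⟨s,t⟩⟩⟩⟩⟩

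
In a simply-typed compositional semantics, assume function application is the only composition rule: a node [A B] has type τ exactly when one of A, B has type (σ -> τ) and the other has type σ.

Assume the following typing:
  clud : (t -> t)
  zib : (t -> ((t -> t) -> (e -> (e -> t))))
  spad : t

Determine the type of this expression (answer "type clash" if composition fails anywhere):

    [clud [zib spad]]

[zib spad]: functor zib : (t -> ((t -> t) -> (e -> (e -> t)))), argument spad : t; result ((t -> t) -> (e -> (e -> t))).
[clud [zib spad]]: functor [zib spad] : ((t -> t) -> (e -> (e -> t))), argument clud : (t -> t); result (e -> (e -> t)).

(e -> (e -> t))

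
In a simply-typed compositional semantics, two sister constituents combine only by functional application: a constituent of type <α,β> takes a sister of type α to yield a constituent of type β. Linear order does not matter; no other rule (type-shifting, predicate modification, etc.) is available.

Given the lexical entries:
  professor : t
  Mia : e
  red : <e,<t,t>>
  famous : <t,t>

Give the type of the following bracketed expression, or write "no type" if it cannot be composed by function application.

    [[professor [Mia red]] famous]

t

[Mia red] — red of type <e,<t,t>> combines with Mia of type e: type <t,t>.
[professor [Mia red]] — [Mia red] of type <t,t> combines with professor of type t: type t.
[[professor [Mia red]] famous] — famous of type <t,t> combines with [professor [Mia red]] of type t: type t.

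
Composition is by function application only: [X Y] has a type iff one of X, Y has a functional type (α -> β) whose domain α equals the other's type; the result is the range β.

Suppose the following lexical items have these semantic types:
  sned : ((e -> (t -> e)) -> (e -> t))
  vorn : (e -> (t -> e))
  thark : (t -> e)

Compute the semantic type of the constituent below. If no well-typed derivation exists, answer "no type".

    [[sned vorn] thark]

[sned vorn] — sned of type ((e -> (t -> e)) -> (e -> t)) combines with vorn of type (e -> (t -> e)): type (e -> t).
At [[sned vorn] thark]: neither (e -> t) nor (t -> e) can take the other as argument; the node is ill-typed.

no type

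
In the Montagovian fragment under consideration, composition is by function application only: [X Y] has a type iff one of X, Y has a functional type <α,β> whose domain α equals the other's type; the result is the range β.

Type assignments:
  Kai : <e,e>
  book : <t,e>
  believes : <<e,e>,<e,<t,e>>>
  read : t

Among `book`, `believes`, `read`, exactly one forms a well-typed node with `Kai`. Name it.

believes

book : <t,e> — no; Kai wants e, and book wants t.
believes — combines: believes : <<e,e>,<e,<t,e>>> takes Kai : <e,e> as argument, giving <e,<t,e>>.
read : t — no; Kai wants e, and read wants nothing (atomic).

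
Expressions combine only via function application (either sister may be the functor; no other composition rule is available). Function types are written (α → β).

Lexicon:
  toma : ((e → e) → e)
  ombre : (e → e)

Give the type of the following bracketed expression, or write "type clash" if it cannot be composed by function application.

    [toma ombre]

[toma ombre]: functor toma : ((e → e) → e), argument ombre : (e → e); result e.

e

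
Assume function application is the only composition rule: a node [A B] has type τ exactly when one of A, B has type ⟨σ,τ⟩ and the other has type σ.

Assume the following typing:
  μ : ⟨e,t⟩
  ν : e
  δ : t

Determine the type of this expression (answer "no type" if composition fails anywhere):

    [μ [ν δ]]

[ν δ]: e and t cannot combine by function application — type clash.

no type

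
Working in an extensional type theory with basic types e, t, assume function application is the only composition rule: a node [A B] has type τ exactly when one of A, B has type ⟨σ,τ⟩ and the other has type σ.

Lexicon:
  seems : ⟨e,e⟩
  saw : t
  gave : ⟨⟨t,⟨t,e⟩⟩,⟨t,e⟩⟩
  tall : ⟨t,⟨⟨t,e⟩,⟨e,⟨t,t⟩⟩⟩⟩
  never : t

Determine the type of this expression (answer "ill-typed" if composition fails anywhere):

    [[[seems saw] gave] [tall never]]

[seems saw]: ⟨e,e⟩ and t cannot combine by function application — type clash.

ill-typed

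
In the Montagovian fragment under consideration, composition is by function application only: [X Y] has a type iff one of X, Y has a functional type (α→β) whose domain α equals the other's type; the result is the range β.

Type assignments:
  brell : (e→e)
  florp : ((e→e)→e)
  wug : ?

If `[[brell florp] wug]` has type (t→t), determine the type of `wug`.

For [[brell florp] wug] to have type (t→t) with [brell florp] of type e, wug must be the function: wug : (e→(t→t)).

(e→(t→t))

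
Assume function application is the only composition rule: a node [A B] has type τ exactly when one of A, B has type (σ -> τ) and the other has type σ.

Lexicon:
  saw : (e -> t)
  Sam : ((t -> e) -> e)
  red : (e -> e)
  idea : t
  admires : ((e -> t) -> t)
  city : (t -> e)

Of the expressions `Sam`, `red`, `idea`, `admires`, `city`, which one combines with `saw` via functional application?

Sam : ((t -> e) -> e) — does not combine with saw.
red : (e -> e) — does not combine with saw.
idea : t — does not combine with saw.
admires — combines: admires : ((e -> t) -> t) takes saw : (e -> t) as argument, giving t.
city : (t -> e) — does not combine with saw.

admires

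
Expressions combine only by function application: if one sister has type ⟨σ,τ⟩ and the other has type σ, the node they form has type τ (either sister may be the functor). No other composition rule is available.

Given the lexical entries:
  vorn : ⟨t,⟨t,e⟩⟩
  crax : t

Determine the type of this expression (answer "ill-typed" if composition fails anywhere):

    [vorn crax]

[vorn crax]: ⟨t,⟨t,e⟩⟩ applied to t yields ⟨t,e⟩.

⟨t,e⟩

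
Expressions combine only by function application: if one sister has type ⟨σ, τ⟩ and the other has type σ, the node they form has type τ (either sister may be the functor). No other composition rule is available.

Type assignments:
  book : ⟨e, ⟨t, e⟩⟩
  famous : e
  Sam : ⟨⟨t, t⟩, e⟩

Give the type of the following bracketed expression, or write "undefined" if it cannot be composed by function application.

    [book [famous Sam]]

[famous Sam]: e and ⟨⟨t, t⟩, e⟩ cannot combine by function application — type clash.

undefined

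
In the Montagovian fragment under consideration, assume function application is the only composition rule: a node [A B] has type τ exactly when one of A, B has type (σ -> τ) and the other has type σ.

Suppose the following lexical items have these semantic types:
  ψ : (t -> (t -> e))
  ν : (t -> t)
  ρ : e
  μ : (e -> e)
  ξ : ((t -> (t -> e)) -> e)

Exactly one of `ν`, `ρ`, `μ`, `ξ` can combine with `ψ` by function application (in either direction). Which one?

ξ

ν : (t -> t) — no; ψ wants t, and ν wants t.
ρ : e — no; ψ wants t, and ρ wants nothing (atomic).
μ : (e -> e) — no; ψ wants t, and μ wants e.
ξ — combines: ξ : ((t -> (t -> e)) -> e) takes ψ : (t -> (t -> e)) as argument, giving e.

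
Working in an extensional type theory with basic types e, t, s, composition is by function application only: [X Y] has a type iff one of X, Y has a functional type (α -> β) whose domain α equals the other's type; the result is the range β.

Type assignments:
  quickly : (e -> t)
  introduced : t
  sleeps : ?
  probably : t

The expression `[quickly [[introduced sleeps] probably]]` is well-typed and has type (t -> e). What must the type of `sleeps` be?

[quickly [[introduced sleeps] probably]] is required to be (t -> e). quickly : (e -> t) cannot yield (t -> e) as functor, so [[introduced sleeps] probably] : ((e -> t) -> (t -> e)).
[[introduced sleeps] probably] is required to be ((e -> t) -> (t -> e)). probably : t cannot yield ((e -> t) -> (t -> e)) as functor, so [introduced sleeps] : (t -> ((e -> t) -> (t -> e))).
[introduced sleeps] is required to be (t -> ((e -> t) -> (t -> e))). introduced : t cannot yield (t -> ((e -> t) -> (t -> e))) as functor, so sleeps : (t -> (t -> ((e -> t) -> (t -> e)))).

(t -> (t -> ((e -> t) -> (t -> e))))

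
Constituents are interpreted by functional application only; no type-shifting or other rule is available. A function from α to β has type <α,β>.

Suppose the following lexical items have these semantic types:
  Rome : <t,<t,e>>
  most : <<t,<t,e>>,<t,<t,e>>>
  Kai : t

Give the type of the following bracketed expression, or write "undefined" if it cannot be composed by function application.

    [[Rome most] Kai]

<t,e>

[Rome most]: <<t,<t,e>>,<t,<t,e>>> applied to <t,<t,e>> yields <t,<t,e>>.
[[Rome most] Kai]: <t,<t,e>> applied to t yields <t,e>.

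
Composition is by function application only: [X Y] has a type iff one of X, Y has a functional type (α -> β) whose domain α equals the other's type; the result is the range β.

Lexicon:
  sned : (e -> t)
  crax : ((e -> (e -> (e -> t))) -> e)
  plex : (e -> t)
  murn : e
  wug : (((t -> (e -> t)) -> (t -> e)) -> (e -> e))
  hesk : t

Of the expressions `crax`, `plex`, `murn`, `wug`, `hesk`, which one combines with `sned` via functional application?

murn

crax : ((e -> (e -> (e -> t))) -> e) — neither side's domain matches the other.
plex : (e -> t) — neither side's domain matches the other.
murn — combines: sned : (e -> t) takes murn : e as argument, giving t.
wug : (((t -> (e -> t)) -> (t -> e)) -> (e -> e)) — neither side's domain matches the other.
hesk : t — neither side's domain matches the other.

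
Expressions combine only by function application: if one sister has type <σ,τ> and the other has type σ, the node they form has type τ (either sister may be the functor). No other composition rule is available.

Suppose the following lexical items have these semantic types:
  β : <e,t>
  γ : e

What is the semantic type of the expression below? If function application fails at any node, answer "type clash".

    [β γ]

[β γ] — β of type <e,t> combines with γ of type e: type t.

t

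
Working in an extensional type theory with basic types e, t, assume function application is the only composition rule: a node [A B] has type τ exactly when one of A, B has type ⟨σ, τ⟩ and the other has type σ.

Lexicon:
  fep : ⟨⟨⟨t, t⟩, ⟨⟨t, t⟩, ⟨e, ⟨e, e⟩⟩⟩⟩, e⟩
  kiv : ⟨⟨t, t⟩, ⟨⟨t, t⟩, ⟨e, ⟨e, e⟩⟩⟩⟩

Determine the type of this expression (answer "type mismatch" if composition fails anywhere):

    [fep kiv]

[fep kiv]: fep is ⟨⟨⟨t, t⟩, ⟨⟨t, t⟩, ⟨e, ⟨e, e⟩⟩⟩⟩, e⟩, kiv is ⟨⟨t, t⟩, ⟨⟨t, t⟩, ⟨e, ⟨e, e⟩⟩⟩⟩; result e.

e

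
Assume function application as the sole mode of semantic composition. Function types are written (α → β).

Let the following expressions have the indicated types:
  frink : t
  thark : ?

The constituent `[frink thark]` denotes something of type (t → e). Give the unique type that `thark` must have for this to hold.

[frink thark] is required to be (t → e). frink : t cannot yield (t → e) as functor, so thark : (t → (t → e)).

(t → (t → e))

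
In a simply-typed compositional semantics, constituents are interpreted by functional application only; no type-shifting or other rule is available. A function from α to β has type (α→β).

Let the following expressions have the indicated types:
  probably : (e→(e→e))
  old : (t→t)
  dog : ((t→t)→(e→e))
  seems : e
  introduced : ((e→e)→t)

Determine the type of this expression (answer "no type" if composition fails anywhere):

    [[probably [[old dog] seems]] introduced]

t

At [old dog], dog : ((t→t)→(e→e)) takes old : (t→t), giving (e→e).
At [[old dog] seems], [old dog] : (e→e) takes seems : e, giving e.
At [probably [[old dog] seems]], probably : (e→(e→e)) takes [[old dog] seems] : e, giving (e→e).
At [[probably [[old dog] seems]] introduced], introduced : ((e→e)→t) takes [probably [[old dog] seems]] : (e→e), giving t.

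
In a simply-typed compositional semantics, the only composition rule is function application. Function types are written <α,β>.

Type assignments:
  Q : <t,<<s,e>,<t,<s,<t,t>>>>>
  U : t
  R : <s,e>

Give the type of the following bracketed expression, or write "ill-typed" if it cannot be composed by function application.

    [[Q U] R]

[Q U]: <t,<<s,e>,<t,<s,<t,t>>>>> applied to t yields <<s,e>,<t,<s,<t,t>>>>.
[[Q U] R]: <<s,e>,<t,<s,<t,t>>>> applied to <s,e> yields <t,<s,<t,t>>>.

<t,<s,<t,t>>>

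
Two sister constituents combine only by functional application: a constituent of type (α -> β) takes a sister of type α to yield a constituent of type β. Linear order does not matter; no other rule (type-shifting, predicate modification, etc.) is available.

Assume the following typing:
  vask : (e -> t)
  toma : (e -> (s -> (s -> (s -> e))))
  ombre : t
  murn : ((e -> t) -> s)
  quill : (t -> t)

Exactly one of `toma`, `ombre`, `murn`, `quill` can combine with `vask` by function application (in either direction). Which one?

toma : (e -> (s -> (s -> (s -> e)))) — vask needs e; toma needs e; neither fits.
ombre : t — vask needs e; ombre needs nothing (atomic); neither fits.
murn — combines: murn : ((e -> t) -> s) takes vask : (e -> t) as argument, giving s.
quill : (t -> t) — vask needs e; quill needs t; neither fits.

murn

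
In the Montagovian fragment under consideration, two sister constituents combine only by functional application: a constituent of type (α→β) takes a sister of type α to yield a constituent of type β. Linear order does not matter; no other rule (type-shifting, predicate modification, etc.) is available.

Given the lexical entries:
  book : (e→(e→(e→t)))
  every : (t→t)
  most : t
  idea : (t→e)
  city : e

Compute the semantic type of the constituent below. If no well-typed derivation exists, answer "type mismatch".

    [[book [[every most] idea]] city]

(e→t)

At [every most], every : (t→t) takes most : t, giving t.
At [[every most] idea], idea : (t→e) takes [every most] : t, giving e.
At [book [[every most] idea]], book : (e→(e→(e→t))) takes [[every most] idea] : e, giving (e→(e→t)).
At [[book [[every most] idea]] city], [book [[every most] idea]] : (e→(e→t)) takes city : e, giving (e→t).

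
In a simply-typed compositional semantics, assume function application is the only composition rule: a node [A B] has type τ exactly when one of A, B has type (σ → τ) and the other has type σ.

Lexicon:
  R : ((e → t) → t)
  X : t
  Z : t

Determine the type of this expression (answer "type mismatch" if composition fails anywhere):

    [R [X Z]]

type mismatch

[X Z]: t with t — neither is a function whose domain matches the other; composition fails here.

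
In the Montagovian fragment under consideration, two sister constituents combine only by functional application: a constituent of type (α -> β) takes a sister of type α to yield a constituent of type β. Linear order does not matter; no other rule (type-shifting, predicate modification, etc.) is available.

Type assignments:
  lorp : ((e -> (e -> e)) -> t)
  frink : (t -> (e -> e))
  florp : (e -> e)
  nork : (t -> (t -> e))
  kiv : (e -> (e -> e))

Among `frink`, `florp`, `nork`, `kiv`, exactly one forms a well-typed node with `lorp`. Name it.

frink : (t -> (e -> e)) — does not combine with lorp.
florp : (e -> e) — does not combine with lorp.
nork : (t -> (t -> e)) — does not combine with lorp.
kiv — combines: lorp : ((e -> (e -> e)) -> t) takes kiv : (e -> (e -> e)) as argument, giving t.

kiv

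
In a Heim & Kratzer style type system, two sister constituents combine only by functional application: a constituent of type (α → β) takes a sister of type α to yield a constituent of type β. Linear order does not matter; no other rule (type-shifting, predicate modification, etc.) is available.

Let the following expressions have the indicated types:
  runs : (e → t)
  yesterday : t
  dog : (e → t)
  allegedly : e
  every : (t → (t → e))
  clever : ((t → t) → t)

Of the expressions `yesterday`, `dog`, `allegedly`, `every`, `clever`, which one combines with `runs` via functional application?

allegedly

yesterday : t — runs needs e; yesterday needs nothing (atomic); neither fits.
dog : (e → t) — runs needs e; dog needs e; neither fits.
allegedly — combines: runs : (e → t) takes allegedly : e as argument, giving t.
every : (t → (t → e)) — runs needs e; every needs t; neither fits.
clever : ((t → t) → t) — runs needs e; clever needs (t → t); neither fits.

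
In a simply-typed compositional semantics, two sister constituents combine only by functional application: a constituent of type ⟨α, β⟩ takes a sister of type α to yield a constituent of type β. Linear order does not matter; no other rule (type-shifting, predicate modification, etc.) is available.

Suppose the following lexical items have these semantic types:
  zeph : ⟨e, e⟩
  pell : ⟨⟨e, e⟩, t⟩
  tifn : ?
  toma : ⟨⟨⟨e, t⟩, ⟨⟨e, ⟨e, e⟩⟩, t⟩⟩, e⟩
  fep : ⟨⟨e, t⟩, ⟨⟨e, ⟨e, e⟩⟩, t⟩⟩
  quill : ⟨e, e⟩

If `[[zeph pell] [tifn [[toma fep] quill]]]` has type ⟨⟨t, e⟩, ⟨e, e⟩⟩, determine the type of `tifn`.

[[zeph pell] [tifn [[toma fep] quill]]] must have type ⟨⟨t, e⟩, ⟨e, e⟩⟩. The sister [zeph pell] has type t; that is not a function onto ⟨⟨t, e⟩, ⟨e, e⟩⟩, so [tifn [[toma fep] quill]] must be the functor, of type ⟨t, ⟨⟨t, e⟩, ⟨e, e⟩⟩⟩.
[tifn [[toma fep] quill]] must have type ⟨t, ⟨⟨t, e⟩, ⟨e, e⟩⟩⟩. The sister [[toma fep] quill] has type e; that is not a function onto ⟨t, ⟨⟨t, e⟩, ⟨e, e⟩⟩⟩, so tifn must be the functor, of type ⟨e, ⟨t, ⟨⟨t, e⟩, ⟨e, e⟩⟩⟩⟩.

⟨e, ⟨t, ⟨⟨t, e⟩, ⟨e, e⟩⟩⟩⟩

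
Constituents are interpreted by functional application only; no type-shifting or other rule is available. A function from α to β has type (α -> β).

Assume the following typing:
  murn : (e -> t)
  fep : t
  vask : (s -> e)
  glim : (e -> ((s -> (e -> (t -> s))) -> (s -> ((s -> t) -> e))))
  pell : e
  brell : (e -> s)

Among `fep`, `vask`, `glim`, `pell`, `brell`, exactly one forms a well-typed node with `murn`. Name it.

pell

fep : t — no; murn wants e, and fep wants nothing (atomic).
vask : (s -> e) — no; murn wants e, and vask wants s.
glim : (e -> ((s -> (e -> (t -> s))) -> (s -> ((s -> t) -> e)))) — no; murn wants e, and glim wants e.
pell — combines: murn : (e -> t) takes pell : e as argument, giving t.
brell : (e -> s) — no; murn wants e, and brell wants e.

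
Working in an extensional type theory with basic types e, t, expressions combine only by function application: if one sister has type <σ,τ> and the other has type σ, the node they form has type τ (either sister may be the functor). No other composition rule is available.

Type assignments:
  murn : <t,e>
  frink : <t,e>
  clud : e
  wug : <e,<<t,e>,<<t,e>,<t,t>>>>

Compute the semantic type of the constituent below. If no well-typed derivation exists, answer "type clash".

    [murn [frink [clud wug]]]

[clud wug]: wug is <e,<<t,e>,<<t,e>,<t,t>>>>, clud is e; result <<t,e>,<<t,e>,<t,t>>>.
[frink [clud wug]]: [clud wug] is <<t,e>,<<t,e>,<t,t>>>, frink is <t,e>; result <<t,e>,<t,t>>.
[murn [frink [clud wug]]]: [frink [clud wug]] is <<t,e>,<t,t>>, murn is <t,e>; result <t,t>.

<t,t>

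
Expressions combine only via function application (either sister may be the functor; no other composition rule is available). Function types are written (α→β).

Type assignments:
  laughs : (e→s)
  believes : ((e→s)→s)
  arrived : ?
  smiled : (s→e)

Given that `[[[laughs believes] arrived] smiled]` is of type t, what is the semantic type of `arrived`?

(s→((s→e)→t))

For [[[laughs believes] arrived] smiled] to have type t with smiled of type (s→e), [[laughs believes] arrived] must be the function: [[laughs believes] arrived] : ((s→e)→t).
For [[laughs believes] arrived] to have type ((s→e)→t) with [laughs believes] of type s, arrived must be the function: arrived : (s→((s→e)→t)).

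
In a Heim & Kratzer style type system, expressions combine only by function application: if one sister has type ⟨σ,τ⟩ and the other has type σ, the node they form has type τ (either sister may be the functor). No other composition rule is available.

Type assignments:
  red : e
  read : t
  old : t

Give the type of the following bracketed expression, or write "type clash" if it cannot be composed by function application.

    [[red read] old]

[red read]: e and t cannot combine by function application — type clash.

type clash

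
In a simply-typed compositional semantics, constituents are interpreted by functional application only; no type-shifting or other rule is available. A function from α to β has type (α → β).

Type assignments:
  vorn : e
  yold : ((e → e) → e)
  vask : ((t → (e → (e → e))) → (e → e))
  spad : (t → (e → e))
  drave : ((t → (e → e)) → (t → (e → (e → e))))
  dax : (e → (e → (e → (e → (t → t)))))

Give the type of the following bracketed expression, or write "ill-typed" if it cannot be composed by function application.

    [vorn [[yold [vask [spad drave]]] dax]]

(e → (e → (t → t)))

[spad drave]: ((t → (e → e)) → (t → (e → (e → e)))) applied to (t → (e → e)) yields (t → (e → (e → e))).
[vask [spad drave]]: ((t → (e → (e → e))) → (e → e)) applied to (t → (e → (e → e))) yields (e → e).
[yold [vask [spad drave]]]: ((e → e) → e) applied to (e → e) yields e.
[[yold [vask [spad drave]]] dax]: (e → (e → (e → (e → (t → t))))) applied to e yields (e → (e → (e → (t → t)))).
[vorn [[yold [vask [spad drave]]] dax]]: (e → (e → (e → (t → t)))) applied to e yields (e → (e → (t → t))).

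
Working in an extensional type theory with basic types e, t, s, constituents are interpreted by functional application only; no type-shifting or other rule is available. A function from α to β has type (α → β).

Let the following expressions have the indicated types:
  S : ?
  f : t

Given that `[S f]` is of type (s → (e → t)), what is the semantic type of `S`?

(t → (s → (e → t)))

[S f] must have type (s → (e → t)). The sister f has type t; that is not a function onto (s → (e → t)), so S must be the functor, of type (t → (s → (e → t))).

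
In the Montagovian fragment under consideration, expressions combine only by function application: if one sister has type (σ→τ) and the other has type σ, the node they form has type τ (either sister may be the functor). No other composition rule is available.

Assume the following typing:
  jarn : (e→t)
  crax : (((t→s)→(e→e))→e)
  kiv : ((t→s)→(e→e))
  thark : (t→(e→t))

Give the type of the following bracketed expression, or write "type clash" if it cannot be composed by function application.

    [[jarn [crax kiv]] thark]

(e→t)

[crax kiv]: crax is (((t→s)→(e→e))→e), kiv is ((t→s)→(e→e)); result e.
[jarn [crax kiv]]: jarn is (e→t), [crax kiv] is e; result t.
[[jarn [crax kiv]] thark]: thark is (t→(e→t)), [jarn [crax kiv]] is t; result (e→t).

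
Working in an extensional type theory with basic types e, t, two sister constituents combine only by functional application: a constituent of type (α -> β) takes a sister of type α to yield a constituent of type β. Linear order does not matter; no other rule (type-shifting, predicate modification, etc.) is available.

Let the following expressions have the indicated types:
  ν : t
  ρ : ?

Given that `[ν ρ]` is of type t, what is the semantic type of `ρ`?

[ν ρ] must have type t. The sister ν has type t; that is not a function onto t, so ρ must be the functor, of type (t -> t).

(t -> t)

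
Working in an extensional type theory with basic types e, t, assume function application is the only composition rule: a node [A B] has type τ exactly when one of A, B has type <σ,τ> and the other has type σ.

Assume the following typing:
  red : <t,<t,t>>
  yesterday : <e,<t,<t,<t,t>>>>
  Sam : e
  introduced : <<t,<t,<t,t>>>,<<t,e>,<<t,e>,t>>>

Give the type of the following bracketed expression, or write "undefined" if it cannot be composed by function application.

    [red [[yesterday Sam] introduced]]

undefined

[yesterday Sam]: yesterday is <e,<t,<t,<t,t>>>>, Sam is e; result <t,<t,<t,t>>>.
[[yesterday Sam] introduced]: introduced is <<t,<t,<t,t>>>,<<t,e>,<<t,e>,t>>>, [yesterday Sam] is <t,<t,<t,t>>>; result <<t,e>,<<t,e>,t>>.
[red [[yesterday Sam] introduced]]: <t,<t,t>> and <<t,e>,<<t,e>,t>> cannot combine by function application — type clash.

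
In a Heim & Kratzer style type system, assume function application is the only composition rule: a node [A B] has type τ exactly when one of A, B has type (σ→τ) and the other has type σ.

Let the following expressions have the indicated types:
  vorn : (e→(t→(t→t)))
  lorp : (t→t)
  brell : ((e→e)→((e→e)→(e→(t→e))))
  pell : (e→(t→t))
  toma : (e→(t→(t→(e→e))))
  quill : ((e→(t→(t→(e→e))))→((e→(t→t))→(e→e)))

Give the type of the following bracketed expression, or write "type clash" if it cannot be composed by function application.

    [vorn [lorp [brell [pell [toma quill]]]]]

type clash

[toma quill]: ((e→(t→(t→(e→e))))→((e→(t→t))→(e→e))) applied to (e→(t→(t→(e→e)))) yields ((e→(t→t))→(e→e)).
[pell [toma quill]]: ((e→(t→t))→(e→e)) applied to (e→(t→t)) yields (e→e).
[brell [pell [toma quill]]]: ((e→e)→((e→e)→(e→(t→e)))) applied to (e→e) yields ((e→e)→(e→(t→e))).
At [lorp [brell [pell [toma quill]]]]: neither (t→t) nor ((e→e)→(e→(t→e))) can take the other as argument; the node is ill-typed.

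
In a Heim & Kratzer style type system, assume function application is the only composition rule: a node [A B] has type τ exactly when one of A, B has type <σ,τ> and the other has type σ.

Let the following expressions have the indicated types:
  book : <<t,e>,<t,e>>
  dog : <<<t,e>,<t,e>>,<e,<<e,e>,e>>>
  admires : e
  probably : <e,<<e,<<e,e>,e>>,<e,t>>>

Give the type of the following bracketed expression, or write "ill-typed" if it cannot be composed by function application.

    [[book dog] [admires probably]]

[book dog]: functor dog : <<<t,e>,<t,e>>,<e,<<e,e>,e>>>, argument book : <<t,e>,<t,e>>; result <e,<<e,e>,e>>.
[admires probably]: functor probably : <e,<<e,<<e,e>,e>>,<e,t>>>, argument admires : e; result <<e,<<e,e>,e>>,<e,t>>.
[[book dog] [admires probably]]: functor [admires probably] : <<e,<<e,e>,e>>,<e,t>>, argument [book dog] : <e,<<e,e>,e>>; result <e,t>.

<e,t>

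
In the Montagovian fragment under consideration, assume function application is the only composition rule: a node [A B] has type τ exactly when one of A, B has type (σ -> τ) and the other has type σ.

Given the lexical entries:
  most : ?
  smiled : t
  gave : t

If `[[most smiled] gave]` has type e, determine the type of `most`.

(t -> (t -> e))

[[most smiled] gave] must have type e. The sister gave has type t; that is not a function onto e, so [most smiled] must be the functor, of type (t -> e).
[most smiled] must have type (t -> e). The sister smiled has type t; that is not a function onto (t -> e), so most must be the functor, of type (t -> (t -> e)).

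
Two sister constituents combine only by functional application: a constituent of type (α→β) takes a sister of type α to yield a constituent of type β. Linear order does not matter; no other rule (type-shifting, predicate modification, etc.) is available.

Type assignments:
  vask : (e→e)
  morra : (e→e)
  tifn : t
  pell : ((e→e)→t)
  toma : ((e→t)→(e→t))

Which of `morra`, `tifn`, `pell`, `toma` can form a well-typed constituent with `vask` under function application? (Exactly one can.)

morra : (e→e) — does not combine with vask.
tifn : t — does not combine with vask.
pell — combines: pell : ((e→e)→t) takes vask : (e→e) as argument, giving t.
toma : ((e→t)→(e→t)) — does not combine with vask.

pell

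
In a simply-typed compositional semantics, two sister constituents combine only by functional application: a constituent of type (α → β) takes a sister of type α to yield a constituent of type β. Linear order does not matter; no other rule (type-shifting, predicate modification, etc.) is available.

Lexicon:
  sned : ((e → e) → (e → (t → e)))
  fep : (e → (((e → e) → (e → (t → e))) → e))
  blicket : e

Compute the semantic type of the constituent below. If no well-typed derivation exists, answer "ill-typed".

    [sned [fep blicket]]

[fep blicket]: (e → (((e → e) → (e → (t → e))) → e)) applied to e yields (((e → e) → (e → (t → e))) → e).
[sned [fep blicket]]: (((e → e) → (e → (t → e))) → e) applied to ((e → e) → (e → (t → e))) yields e.

e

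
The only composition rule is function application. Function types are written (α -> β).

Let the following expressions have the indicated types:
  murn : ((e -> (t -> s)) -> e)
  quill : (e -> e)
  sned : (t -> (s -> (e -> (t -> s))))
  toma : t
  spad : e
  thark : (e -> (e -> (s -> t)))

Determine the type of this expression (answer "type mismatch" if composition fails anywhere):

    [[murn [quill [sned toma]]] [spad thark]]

[sned toma]: (t -> (s -> (e -> (t -> s)))) applied to t yields (s -> (e -> (t -> s))).
[quill [sned toma]]: (e -> e) with (s -> (e -> (t -> s))) — neither is a function whose domain matches the other; composition fails here.

type mismatch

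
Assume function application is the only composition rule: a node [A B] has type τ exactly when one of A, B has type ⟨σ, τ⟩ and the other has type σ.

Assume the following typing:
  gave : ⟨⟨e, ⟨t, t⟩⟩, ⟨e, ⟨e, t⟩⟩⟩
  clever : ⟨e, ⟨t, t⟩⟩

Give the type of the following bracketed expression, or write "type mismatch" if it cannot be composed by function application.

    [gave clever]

[gave clever] — gave of type ⟨⟨e, ⟨t, t⟩⟩, ⟨e, ⟨e, t⟩⟩⟩ combines with clever of type ⟨e, ⟨t, t⟩⟩: type ⟨e, ⟨e, t⟩⟩.

⟨e, ⟨e, t⟩⟩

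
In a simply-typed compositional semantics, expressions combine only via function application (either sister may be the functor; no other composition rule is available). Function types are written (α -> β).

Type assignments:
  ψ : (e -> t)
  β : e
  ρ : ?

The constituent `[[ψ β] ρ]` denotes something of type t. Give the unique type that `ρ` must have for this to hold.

(t -> t)

For [[ψ β] ρ] to have type t with [ψ β] of type t, ρ must be the function: ρ : (t -> t).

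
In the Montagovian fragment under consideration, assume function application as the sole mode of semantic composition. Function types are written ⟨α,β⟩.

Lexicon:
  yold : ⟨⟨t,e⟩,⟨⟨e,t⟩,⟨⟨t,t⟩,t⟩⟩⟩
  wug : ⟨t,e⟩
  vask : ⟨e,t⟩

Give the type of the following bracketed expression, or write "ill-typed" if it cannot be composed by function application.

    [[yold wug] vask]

[yold wug]: yold is ⟨⟨t,e⟩,⟨⟨e,t⟩,⟨⟨t,t⟩,t⟩⟩⟩, wug is ⟨t,e⟩; result ⟨⟨e,t⟩,⟨⟨t,t⟩,t⟩⟩.
[[yold wug] vask]: [yold wug] is ⟨⟨e,t⟩,⟨⟨t,t⟩,t⟩⟩, vask is ⟨e,t⟩; result ⟨⟨t,t⟩,t⟩.

⟨⟨t,t⟩,t⟩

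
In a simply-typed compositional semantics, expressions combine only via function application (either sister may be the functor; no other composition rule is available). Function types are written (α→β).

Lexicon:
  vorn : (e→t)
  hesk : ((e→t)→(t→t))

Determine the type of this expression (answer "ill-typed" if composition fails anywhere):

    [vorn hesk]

(t→t)

[vorn hesk]: functor hesk : ((e→t)→(t→t)), argument vorn : (e→t); result (t→t).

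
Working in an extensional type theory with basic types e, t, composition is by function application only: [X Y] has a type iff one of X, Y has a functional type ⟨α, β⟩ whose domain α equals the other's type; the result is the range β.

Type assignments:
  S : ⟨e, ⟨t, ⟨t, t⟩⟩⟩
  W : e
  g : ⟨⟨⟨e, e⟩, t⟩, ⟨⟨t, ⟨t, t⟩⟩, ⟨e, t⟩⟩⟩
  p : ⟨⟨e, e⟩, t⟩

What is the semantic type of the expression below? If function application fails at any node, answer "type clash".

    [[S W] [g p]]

At [S W], S : ⟨e, ⟨t, ⟨t, t⟩⟩⟩ takes W : e, giving ⟨t, ⟨t, t⟩⟩.
At [g p], g : ⟨⟨⟨e, e⟩, t⟩, ⟨⟨t, ⟨t, t⟩⟩, ⟨e, t⟩⟩⟩ takes p : ⟨⟨e, e⟩, t⟩, giving ⟨⟨t, ⟨t, t⟩⟩, ⟨e, t⟩⟩.
At [[S W] [g p]], [g p] : ⟨⟨t, ⟨t, t⟩⟩, ⟨e, t⟩⟩ takes [S W] : ⟨t, ⟨t, t⟩⟩, giving ⟨e, t⟩.

⟨e, t⟩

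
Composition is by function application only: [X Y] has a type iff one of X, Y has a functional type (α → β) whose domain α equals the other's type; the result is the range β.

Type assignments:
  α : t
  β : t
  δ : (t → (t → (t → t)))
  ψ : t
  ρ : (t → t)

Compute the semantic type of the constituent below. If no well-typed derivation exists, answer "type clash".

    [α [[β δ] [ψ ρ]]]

t

[β δ]: functor δ : (t → (t → (t → t))), argument β : t; result (t → (t → t)).
[ψ ρ]: functor ρ : (t → t), argument ψ : t; result t.
[[β δ] [ψ ρ]]: functor [β δ] : (t → (t → t)), argument [ψ ρ] : t; result (t → t).
[α [[β δ] [ψ ρ]]]: functor [[β δ] [ψ ρ]] : (t → t), argument α : t; result t.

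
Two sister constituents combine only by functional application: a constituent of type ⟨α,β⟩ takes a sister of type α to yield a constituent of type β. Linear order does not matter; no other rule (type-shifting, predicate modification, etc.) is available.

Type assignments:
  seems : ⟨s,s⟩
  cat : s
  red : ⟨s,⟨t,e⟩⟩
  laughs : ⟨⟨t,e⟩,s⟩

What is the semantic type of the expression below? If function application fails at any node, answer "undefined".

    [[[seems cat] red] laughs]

s

[seems cat]: seems is ⟨s,s⟩, cat is s; result s.
[[seems cat] red]: red is ⟨s,⟨t,e⟩⟩, [seems cat] is s; result ⟨t,e⟩.
[[[seems cat] red] laughs]: laughs is ⟨⟨t,e⟩,s⟩, [[seems cat] red] is ⟨t,e⟩; result s.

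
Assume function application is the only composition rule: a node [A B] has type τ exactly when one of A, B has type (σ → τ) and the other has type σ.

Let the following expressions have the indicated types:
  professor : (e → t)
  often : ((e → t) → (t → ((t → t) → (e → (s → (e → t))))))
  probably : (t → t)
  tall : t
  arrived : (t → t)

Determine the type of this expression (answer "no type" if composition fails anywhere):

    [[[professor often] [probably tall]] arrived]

[professor often] — often of type ((e → t) → (t → ((t → t) → (e → (s → (e → t)))))) combines with professor of type (e → t): type (t → ((t → t) → (e → (s → (e → t))))).
[probably tall] — probably of type (t → t) combines with tall of type t: type t.
[[professor often] [probably tall]] — [professor often] of type (t → ((t → t) → (e → (s → (e → t))))) combines with [probably tall] of type t: type ((t → t) → (e → (s → (e → t)))).
[[[professor often] [probably tall]] arrived] — [[professor often] [probably tall]] of type ((t → t) → (e → (s → (e → t)))) combines with arrived of type (t → t): type (e → (s → (e → t))).

(e → (s → (e → t)))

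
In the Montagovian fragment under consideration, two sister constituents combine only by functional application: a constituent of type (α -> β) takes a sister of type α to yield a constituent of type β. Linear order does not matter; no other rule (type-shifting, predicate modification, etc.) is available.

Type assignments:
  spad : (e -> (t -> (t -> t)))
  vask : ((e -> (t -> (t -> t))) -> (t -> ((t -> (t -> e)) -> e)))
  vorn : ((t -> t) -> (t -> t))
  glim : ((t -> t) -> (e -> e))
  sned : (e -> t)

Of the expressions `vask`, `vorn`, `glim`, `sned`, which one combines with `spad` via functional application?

vask — combines: vask : ((e -> (t -> (t -> t))) -> (t -> ((t -> (t -> e)) -> e))) takes spad : (e -> (t -> (t -> t))) as argument, giving (t -> ((t -> (t -> e)) -> e)).
vorn : ((t -> t) -> (t -> t)) — neither side's domain matches the other.
glim : ((t -> t) -> (e -> e)) — neither side's domain matches the other.
sned : (e -> t) — neither side's domain matches the other.

vask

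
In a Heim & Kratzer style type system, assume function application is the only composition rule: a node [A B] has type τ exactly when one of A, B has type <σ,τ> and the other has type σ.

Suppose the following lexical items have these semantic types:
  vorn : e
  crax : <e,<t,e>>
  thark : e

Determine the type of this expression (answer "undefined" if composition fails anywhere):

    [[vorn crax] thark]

[vorn crax]: <e,<t,e>> applied to e yields <t,e>.
[[vorn crax] thark]: <t,e> and e cannot combine by function application — type clash.

undefined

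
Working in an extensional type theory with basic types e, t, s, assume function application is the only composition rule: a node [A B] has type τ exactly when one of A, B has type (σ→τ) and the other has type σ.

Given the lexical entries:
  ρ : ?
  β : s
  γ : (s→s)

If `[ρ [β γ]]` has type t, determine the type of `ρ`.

(s→t)

[ρ [β γ]] is required to be t. [β γ] : s cannot yield t as functor, so ρ : (s→t).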